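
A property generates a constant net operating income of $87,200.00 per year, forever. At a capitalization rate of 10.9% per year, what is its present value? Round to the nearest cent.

$800000.00

Level perpetuity: PV = C / r = $87,200.00 / 0.109 = $800,000.00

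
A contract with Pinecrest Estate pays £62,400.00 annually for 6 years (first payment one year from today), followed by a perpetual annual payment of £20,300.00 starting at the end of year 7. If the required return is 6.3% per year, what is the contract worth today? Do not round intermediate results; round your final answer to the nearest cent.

£527304.55

PV of 6-year annuity: £62,400.00 × [1 − (1+0.063)^−6] / 0.063 = 303970.00742
Perpetuity value at year 6: £20,300.00 / 0.063 = 322222.22222
PV of perpetuity: 322222.22222 / (1+0.063)^6 = 223334.54353
Total PV = 303970.00742 + 223334.54353 = 527304.55094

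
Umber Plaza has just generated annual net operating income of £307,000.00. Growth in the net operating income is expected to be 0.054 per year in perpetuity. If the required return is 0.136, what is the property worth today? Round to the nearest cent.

D₁ = D₀ × (1 + g) = £307,000.00 × 1.054 = £323,578.0000
Growing perpetuity: P = D₁ / (r − g) = £323,578.0000 / (0.136 − 0.054) = £3,946,073.17

£3946073.17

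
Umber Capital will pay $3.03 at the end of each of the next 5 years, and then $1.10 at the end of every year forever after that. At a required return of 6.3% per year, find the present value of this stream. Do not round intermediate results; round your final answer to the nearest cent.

PV of 5-year annuity: $3.03 × [1 − (1+0.063)^−5] / 0.063 = 12.65997
Perpetuity value at year 5: $1.10 / 0.063 = 17.46032
PV of perpetuity: 17.46032 / (1+0.063)^5 = 12.86429
Total PV = 12.65997 + 12.86429 = 25.52426

$25.52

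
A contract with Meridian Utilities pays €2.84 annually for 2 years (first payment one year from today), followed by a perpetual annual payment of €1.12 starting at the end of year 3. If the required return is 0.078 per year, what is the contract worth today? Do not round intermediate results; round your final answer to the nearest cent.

€17.43

PV of 2-year annuity: €2.84 × [1 − (1+0.078)^−2] / 0.078 = 5.07839
Perpetuity value at year 2: €1.12 / 0.078 = 14.35897
PV of perpetuity: 14.35897 / (1+0.078)^2 = 12.35623
Total PV = 5.07839 + 12.35623 = 17.43462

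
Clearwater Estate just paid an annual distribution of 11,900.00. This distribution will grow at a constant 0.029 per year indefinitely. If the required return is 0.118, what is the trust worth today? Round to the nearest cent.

137585.39

D₁ = D₀ × (1 + g) = 11,900.00 × 1.029 = 12,245.1000
Growing perpetuity: P = D₁ / (r − g) = 12,245.1000 / (0.118 − 0.029) = 137,585.39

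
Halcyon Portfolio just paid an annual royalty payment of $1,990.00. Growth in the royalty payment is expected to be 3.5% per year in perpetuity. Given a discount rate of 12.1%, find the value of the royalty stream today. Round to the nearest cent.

D₁ = D₀ × (1 + g) = $1,990.00 × 1.035 = $2,059.6500
Growing perpetuity: P = D₁ / (r − g) = $2,059.6500 / (0.121 − 0.035) = $23,949.42

$23949.42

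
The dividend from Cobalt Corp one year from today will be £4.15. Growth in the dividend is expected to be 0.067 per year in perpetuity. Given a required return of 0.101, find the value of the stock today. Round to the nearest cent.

Growing perpetuity: P = D₁ / (r − g) = £4.1500 / (0.101 − 0.067) = £122.06

£122.06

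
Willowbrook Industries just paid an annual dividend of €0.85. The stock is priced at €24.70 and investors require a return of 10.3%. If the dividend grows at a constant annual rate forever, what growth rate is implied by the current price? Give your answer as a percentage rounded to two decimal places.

P = D₀(1+g)/(r−g) ⇒ P(r−g) = D₀(1+g) ⇒ g(P+D₀) = P·r − D₀
g = (P·r − D₀)/(P + D₀) = (€24.70×0.103 − €0.85) / (€24.70 + €0.85) = 0.066305

6.63%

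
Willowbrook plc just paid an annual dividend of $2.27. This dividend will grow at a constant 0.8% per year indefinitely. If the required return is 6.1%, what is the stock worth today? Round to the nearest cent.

D₁ = D₀ × (1 + g) = $2.27 × 1.008 = $2.2882
Growing perpetuity: P = D₁ / (r − g) = $2.2882 / (0.061 − 0.008) = $43.17

$43.17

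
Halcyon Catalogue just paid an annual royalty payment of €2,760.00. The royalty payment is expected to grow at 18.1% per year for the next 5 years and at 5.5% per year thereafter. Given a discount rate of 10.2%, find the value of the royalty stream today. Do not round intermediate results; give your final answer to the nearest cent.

D_1 = 3259.56000
D_2 = 3849.54036
D_3 = 4546.30717
D_4 = 5369.18876
D_5 = 6341.01193
Terminal value at year 5: TV = D_5×(1+g_2)/(r−g_2) = 6689.76758/0.047 = 142335.48051
P_0 = D_1/(1+r)^1 + D_2/(1+r)^2 + D_3/(1+r)^3 + D_4/(1+r)^4 + D_5/(1+r)^5 + TV/(1+r)^5
    = 2957.85844 + 3169.90092 + 3397.14427 + 3640.67821 + 3901.67057 + 87580.05211 = 104647.30452

€104647.30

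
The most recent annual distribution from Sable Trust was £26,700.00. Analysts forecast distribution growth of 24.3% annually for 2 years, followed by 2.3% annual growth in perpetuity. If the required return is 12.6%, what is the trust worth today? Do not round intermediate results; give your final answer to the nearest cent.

D_1 = 33188.10000
D_2 = 41252.80830
Terminal value at year 2: TV = D_2×(1+g_2)/(r−g_2) = 42201.62289/0.103 = 409724.49409
P_0 = D_1/(1+r)^1 + D_2/(1+r)^2 + TV/(1+r)^2
    = 29474.33393 + 32536.94234 + 323158.17484 = 385169.45110

£385169.45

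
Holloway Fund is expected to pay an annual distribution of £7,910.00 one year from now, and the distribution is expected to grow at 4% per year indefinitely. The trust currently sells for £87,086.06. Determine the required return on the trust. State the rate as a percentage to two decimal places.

13.08%

P = D₁/(r − g) ⇒ r = D₁/P + g = £7,910.0000/£87,086.06 + 0.04 = 0.090830 + 0.04 = 0.130830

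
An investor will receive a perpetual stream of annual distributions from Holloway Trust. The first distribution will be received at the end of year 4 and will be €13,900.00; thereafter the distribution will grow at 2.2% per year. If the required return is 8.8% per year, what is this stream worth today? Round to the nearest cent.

€163525.01

Value at end of year 3: C₁ / (r − g) = €13,900.00 / (0.088 − 0.022) = €210,606.0606
Discount to today: PV = €210,606.0606 / (1 + 0.088)^3 = €210,606.0606 / 1.287913 = €163,525.01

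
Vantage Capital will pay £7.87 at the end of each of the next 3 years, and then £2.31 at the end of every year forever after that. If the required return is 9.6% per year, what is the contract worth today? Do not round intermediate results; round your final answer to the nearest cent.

£37.99

PV of 3-year annuity: £7.87 × [1 − (1+0.096)^−3] / 0.096 = 19.71017
Perpetuity value at year 3: £2.31 / 0.096 = 24.06250
PV of perpetuity: 24.06250 / (1+0.096)^3 = 18.27718
Total PV = 19.71017 + 18.27718 = 37.98735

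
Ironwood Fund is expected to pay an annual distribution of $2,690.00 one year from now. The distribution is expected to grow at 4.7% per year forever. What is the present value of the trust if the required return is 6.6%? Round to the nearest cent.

Growing perpetuity: P = D₁ / (r − g) = $2,690.0000 / (0.066 − 0.047) = $141,578.95

$141578.95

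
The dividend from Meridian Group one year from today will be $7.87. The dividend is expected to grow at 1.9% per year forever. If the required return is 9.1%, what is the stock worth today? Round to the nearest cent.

$109.31

Growing perpetuity: P = D₁ / (r − g) = $7.8700 / (0.091 − 0.019) = $109.31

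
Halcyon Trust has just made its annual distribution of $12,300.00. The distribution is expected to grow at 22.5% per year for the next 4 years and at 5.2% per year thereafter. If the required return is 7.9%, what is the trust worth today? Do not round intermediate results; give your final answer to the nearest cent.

D_1 = 15067.50000
D_2 = 18457.68750
D_3 = 22610.66719
D_4 = 27698.06730
Terminal value at year 4: TV = D_4×(1+g_2)/(r−g_2) = 29138.36680/0.027 = 1079198.77054
P_0 = D_1/(1+r)^1 + D_2/(1+r)^2 + D_3/(1+r)^3 + D_4/(1+r)^4 + TV/(1+r)^4
    = 13964.31881 + 15853.83739 + 17999.02762 + 20434.48456 + 796188.06504 = 864439.73343

$864439.73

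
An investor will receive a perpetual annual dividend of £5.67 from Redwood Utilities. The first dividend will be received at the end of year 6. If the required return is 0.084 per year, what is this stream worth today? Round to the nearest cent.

£45.10

Value at end of year 5: C / r = £5.67 / 0.084 = £67.5000
Discount to today: PV = £67.5000 / (1 + 0.084)^5 = £67.5000 / 1.496740 = £45.10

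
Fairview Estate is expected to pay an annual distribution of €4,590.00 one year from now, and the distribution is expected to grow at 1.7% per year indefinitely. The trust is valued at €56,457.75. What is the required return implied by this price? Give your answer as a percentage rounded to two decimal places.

P = D₁/(r − g) ⇒ r = D₁/P + g = €4,590.0000/€56,457.75 + 0.017 = 0.081300 + 0.017 = 0.098300

9.83%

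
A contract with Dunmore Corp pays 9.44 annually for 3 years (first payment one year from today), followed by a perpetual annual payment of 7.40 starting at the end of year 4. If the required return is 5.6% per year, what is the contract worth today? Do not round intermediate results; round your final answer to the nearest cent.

PV of 3-year annuity: 9.44 × [1 − (1+0.056)^−3] / 0.056 = 25.42114
Perpetuity value at year 3: 7.40 / 0.056 = 132.14286
PV of perpetuity: 132.14286 / (1+0.056)^3 = 112.21526
Total PV = 25.42114 + 112.21526 = 137.63641

137.64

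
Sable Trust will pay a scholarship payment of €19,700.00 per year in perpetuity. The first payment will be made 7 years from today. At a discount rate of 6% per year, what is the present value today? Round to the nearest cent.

Value at end of year 6: C / r = €19,700.00 / 0.06 = €328,333.3333
Discount to today: PV = €328,333.3333 / (1 + 0.06)^6 = €328,333.3333 / 1.418519 = €231,462.04

€231462.04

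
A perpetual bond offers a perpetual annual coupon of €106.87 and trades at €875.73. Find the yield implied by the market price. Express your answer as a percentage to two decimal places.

12.20%

P = C/r ⇒ r = C/P = €106.87/€875.73 = 0.122035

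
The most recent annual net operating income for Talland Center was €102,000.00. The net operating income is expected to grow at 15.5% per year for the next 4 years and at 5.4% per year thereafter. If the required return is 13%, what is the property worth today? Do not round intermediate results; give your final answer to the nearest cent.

€1975050.05

D_1 = 117810.00000
D_2 = 136070.55000
D_3 = 157161.48525
D_4 = 181521.51546
Terminal value at year 4: TV = D_4×(1+g_2)/(r−g_2) = 191323.67730/0.076 = 2517416.80656
P_0 = D_1/(1+r)^1 + D_2/(1+r)^2 + D_3/(1+r)^3 + D_4/(1+r)^4 + TV/(1+r)^4
    = 104256.63717 + 106563.19994 + 108920.79286 + 111330.54491 + 1543978.87284 = 1975050.04771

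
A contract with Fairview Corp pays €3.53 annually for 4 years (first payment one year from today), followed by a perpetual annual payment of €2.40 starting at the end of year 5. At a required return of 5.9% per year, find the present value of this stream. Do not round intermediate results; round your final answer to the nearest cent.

€44.60

PV of 4-year annuity: €3.53 × [1 − (1+0.059)^−4] / 0.059 = 12.25988
Perpetuity value at year 4: €2.40 / 0.059 = 40.67797
PV of perpetuity: 40.67797 / (1+0.059)^4 = 32.34263
Total PV = 12.25988 + 32.34263 = 44.60252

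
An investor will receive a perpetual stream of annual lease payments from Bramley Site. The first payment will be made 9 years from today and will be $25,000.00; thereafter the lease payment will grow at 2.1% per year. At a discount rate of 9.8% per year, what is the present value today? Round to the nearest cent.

$153684.67

Value at end of year 8: C₁ / (r − g) = $25,000.00 / (0.098 − 0.021) = $324,675.3247
Discount to today: PV = $324,675.3247 / (1 + 0.098)^8 = $324,675.3247 / 2.112607 = $153,684.67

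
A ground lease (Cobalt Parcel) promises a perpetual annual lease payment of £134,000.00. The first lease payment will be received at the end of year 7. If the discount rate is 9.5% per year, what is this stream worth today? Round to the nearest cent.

Value at end of year 6: C / r = £134,000.00 / 0.095 = £1,410,526.3158
Discount to today: PV = £1,410,526.3158 / (1 + 0.095)^6 = £1,410,526.3158 / 1.723791 = £818,269.72

£818269.72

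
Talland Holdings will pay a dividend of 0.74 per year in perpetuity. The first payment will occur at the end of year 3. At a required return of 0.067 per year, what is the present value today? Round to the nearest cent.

9.70

Value at end of year 2: C / r = 0.74 / 0.067 = 11.0448
Discount to today: PV = 11.0448 / (1 + 0.067)^2 = 11.0448 / 1.138489 = 9.70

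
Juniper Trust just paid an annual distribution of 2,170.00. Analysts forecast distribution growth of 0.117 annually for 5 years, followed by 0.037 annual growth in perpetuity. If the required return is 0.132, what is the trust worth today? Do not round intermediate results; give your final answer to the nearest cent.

D_1 = 2423.89000
D_2 = 2707.48513
D_3 = 3024.26089
D_4 = 3378.09941
D_5 = 3773.33705
Terminal value at year 5: TV = D_5×(1+g_2)/(r−g_2) = 3912.95052/0.095 = 41188.95281
P_0 = D_1/(1+r)^1 + D_2/(1+r)^2 + D_3/(1+r)^3 + D_4/(1+r)^4 + D_5/(1+r)^5 + TV/(1+r)^5
    = 2141.24558 + 2112.87219 + 2084.87476 + 2057.24833 + 2029.98797 + 22158.92136 = 32585.15020

32585.15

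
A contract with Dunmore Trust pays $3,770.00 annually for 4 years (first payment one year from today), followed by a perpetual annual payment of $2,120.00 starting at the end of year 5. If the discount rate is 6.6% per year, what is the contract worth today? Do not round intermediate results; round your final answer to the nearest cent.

$37760.95

PV of 4-year annuity: $3,770.00 × [1 − (1+0.066)^−4] / 0.066 = 12885.95093
Perpetuity value at year 4: $2,120.00 / 0.066 = 32121.21212
PV of perpetuity: 32121.21212 / (1+0.066)^4 = 24875.00099
Total PV = 12885.95093 + 24875.00099 = 37760.95192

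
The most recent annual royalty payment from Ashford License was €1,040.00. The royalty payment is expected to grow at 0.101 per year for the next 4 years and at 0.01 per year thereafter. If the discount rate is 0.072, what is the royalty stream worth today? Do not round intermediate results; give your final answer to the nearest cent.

€23300.00

D_1 = 1145.04000
D_2 = 1260.68904
D_3 = 1388.01863
D_4 = 1528.20851
Terminal value at year 4: TV = D_4×(1+g_2)/(r−g_2) = 1543.49060/0.062 = 24895.00968
P_0 = D_1/(1+r)^1 + D_2/(1+r)^2 + D_3/(1+r)^3 + D_4/(1+r)^4 + TV/(1+r)^4
    = 1068.13433 + 1097.02975 + 1126.70686 + 1157.18681 + 18850.94638 = 23300.00413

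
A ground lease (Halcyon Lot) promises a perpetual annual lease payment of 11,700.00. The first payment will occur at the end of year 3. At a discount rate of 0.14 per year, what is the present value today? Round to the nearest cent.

64305.50

Value at end of year 2: C / r = 11,700.00 / 0.14 = 83,571.4286
Discount to today: PV = 83,571.4286 / (1 + 0.14)^2 = 83,571.4286 / 1.299600 = 64,305.50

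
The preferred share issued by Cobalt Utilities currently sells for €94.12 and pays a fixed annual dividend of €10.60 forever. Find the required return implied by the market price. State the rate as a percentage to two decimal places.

11.26%

P = C/r ⇒ r = C/P = €10.60/€94.12 = 0.112622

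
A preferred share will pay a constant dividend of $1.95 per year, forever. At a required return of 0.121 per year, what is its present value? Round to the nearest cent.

Level perpetuity: PV = C / r = $1.95 / 0.121 = $16.12

$16.12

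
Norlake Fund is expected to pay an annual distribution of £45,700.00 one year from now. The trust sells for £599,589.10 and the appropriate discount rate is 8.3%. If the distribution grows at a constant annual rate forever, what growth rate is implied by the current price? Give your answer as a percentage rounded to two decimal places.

P = D₁/(r−g) ⇒ g = r − D₁/P = 0.083 − £45,700.00/£599,589.10 = 0.006781

0.68%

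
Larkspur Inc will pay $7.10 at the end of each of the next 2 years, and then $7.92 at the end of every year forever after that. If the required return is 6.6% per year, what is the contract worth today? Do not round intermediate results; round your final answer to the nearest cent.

PV of 2-year annuity: $7.10 × [1 − (1+0.066)^−2] / 0.066 = 12.90845
Perpetuity value at year 2: $7.92 / 0.066 = 120.00000
PV of perpetuity: 120.00000 / (1+0.066)^2 = 105.60071
Total PV = 12.90845 + 105.60071 = 118.50916

$118.51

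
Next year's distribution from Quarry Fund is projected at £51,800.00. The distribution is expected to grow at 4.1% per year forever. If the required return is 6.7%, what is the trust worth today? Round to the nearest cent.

Growing perpetuity: P = D₁ / (r − g) = £51,800.0000 / (0.067 − 0.041) = £1,992,307.69

£1992307.69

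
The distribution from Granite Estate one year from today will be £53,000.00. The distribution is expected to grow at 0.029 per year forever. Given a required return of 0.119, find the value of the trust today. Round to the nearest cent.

£588888.89

Growing perpetuity: P = D₁ / (r − g) = £53,000.0000 / (0.119 − 0.029) = £588,888.89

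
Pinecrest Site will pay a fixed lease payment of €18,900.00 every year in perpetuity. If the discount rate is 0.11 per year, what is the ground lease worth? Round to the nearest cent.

Level perpetuity: PV = C / r = €18,900.00 / 0.11 = €171,818.18

€171818.18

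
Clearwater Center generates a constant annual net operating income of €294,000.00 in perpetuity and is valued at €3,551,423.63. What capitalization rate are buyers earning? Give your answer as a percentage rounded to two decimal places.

P = C/r ⇒ r = C/P = €294,000.00/€3,551,423.63 = 0.082784

8.28%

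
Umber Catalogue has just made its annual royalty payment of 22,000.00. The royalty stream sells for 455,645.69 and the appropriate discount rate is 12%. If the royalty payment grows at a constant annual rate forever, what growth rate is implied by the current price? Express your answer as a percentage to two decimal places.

P = D₀(1+g)/(r−g) ⇒ P(r−g) = D₀(1+g) ⇒ g(P+D₀) = P·r − D₀
g = (P·r − D₀)/(P + D₀) = (455,645.69×0.12 − 22,000.00) / (455,645.69 + 22,000.00) = 0.068414

6.84%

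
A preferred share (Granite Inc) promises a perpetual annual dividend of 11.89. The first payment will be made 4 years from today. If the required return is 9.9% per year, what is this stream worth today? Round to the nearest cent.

Value at end of year 3: C / r = 11.89 / 0.099 = 120.1010
Discount to today: PV = 120.1010 / (1 + 0.099)^3 = 120.1010 / 1.327373 = 90.48

90.48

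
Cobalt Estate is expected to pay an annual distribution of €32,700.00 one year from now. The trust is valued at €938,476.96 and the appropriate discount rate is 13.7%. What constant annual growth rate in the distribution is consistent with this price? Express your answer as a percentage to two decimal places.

10.22%

P = D₁/(r−g) ⇒ g = r − D₁/P = 0.137 − €32,700.00/€938,476.96 = 0.102156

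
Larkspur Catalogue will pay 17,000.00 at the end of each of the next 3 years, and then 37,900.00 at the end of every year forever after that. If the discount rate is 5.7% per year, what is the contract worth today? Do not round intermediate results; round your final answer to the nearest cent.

608734.79

PV of 3-year annuity: 17,000.00 × [1 − (1+0.057)^−3] / 0.057 = 45694.60746
Perpetuity value at year 3: 37,900.00 / 0.057 = 664912.28070
PV of perpetuity: 664912.28070 / (1+0.057)^3 = 563040.18524
Total PV = 45694.60746 + 563040.18524 = 608734.79270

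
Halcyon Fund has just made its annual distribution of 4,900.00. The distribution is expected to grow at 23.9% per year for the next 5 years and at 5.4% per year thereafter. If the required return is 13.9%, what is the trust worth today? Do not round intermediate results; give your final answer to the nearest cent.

D_1 = 6071.10000
D_2 = 7522.09290
D_3 = 9319.87310
D_4 = 11547.32277
D_5 = 14307.13292
Terminal value at year 5: TV = D_5×(1+g_2)/(r−g_2) = 15079.71810/0.085 = 177408.44818
P_0 = D_1/(1+r)^1 + D_2/(1+r)^2 + D_3/(1+r)^3 + D_4/(1+r)^4 + D_5/(1+r)^5 + TV/(1+r)^5
    = 5330.20193 + 5798.17401 + 6307.23230 + 6860.98404 + 7463.35314 + 92545.57896 = 124305.52438

124305.52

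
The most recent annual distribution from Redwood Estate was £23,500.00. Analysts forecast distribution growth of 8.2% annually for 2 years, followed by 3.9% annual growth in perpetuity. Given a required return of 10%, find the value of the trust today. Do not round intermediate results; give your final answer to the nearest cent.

D_1 = 25427.00000
D_2 = 27512.01400
Terminal value at year 2: TV = D_2×(1+g_2)/(r−g_2) = 28584.98255/0.061 = 468606.27125
P_0 = D_1/(1+r)^1 + D_2/(1+r)^2 + TV/(1+r)^2
    = 23115.45455 + 22737.20165 + 387277.91012 = 433130.56632

£433130.57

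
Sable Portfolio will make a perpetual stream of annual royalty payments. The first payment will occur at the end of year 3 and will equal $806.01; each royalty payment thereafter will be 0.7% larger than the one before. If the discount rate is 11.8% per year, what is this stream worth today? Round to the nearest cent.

Value at end of year 2: C₁ / (r − g) = $806.01 / (0.118 − 0.007) = $7,261.3514
Discount to today: PV = $7,261.3514 / (1 + 0.118)^2 = $7,261.3514 / 1.249924 = $5,809.43

$5809.43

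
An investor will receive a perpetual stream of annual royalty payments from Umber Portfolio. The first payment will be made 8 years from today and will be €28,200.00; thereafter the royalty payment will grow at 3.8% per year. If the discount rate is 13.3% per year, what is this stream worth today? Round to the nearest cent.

€123855.74

Value at end of year 7: C₁ / (r − g) = €28,200.00 / (0.133 − 0.038) = €296,842.1053
Discount to today: PV = €296,842.1053 / (1 + 0.133)^7 = €296,842.1053 / 2.396676 = €123,855.74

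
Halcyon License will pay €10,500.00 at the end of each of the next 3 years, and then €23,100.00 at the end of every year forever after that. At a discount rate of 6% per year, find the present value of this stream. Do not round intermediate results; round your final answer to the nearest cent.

€351320.05

PV of 3-year annuity: €10,500.00 × [1 − (1+0.06)^−3] / 0.06 = 28066.62547
Perpetuity value at year 3: €23,100.00 / 0.06 = 385000.00000
PV of perpetuity: 385000.00000 / (1+0.06)^3 = 323253.42397
Total PV = 28066.62547 + 323253.42397 = 351320.04944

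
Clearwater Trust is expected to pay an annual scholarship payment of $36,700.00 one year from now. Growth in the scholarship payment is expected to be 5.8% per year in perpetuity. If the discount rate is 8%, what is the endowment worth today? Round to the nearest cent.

$1668181.82

Growing perpetuity: P = D₁ / (r − g) = $36,700.0000 / (0.08 − 0.058) = $1,668,181.82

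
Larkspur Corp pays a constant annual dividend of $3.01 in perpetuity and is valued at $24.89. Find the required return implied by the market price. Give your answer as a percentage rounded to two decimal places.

12.09%

P = C/r ⇒ r = C/P = $3.01/$24.89 = 0.120932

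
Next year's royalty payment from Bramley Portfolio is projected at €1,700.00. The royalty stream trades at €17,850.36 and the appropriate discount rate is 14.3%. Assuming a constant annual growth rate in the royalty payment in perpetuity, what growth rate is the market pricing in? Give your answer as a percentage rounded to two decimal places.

P = D₁/(r−g) ⇒ g = r − D₁/P = 0.143 − €1,700.00/€17,850.36 = 0.047764

4.78%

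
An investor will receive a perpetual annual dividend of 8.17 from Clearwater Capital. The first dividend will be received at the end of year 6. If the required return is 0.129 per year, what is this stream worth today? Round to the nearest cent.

34.53

Value at end of year 5: C / r = 8.17 / 0.129 = 63.3333
Discount to today: PV = 63.3333 / (1 + 0.129)^5 = 63.3333 / 1.834297 = 34.53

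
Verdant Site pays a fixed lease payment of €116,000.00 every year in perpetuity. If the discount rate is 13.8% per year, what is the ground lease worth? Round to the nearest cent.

€840579.71

Level perpetuity: PV = C / r = €116,000.00 / 0.138 = €840,579.71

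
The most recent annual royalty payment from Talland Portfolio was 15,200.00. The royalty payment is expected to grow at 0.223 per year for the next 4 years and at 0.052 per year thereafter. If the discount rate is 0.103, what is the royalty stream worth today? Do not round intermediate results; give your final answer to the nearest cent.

D_1 = 18589.60000
D_2 = 22735.08080
D_3 = 27805.00382
D_4 = 34005.51967
Terminal value at year 4: TV = D_4×(1+g_2)/(r−g_2) = 35773.80669/0.051 = 701447.19005
P_0 = D_1/(1+r)^1 + D_2/(1+r)^2 + D_3/(1+r)^3 + D_4/(1+r)^4 + TV/(1+r)^4
    = 16853.67180 + 18687.25351 + 20720.31826 + 22974.56866 + 473906.78875 = 553142.60098

553142.60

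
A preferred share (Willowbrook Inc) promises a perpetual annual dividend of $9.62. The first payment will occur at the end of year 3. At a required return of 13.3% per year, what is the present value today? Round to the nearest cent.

Value at end of year 2: C / r = $9.62 / 0.133 = $72.3308
Discount to today: PV = $72.3308 / (1 + 0.133)^2 = $72.3308 / 1.283689 = $56.35

$56.35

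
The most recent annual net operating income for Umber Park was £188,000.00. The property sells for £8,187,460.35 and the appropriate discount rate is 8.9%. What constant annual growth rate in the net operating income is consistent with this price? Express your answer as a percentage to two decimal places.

P = D₀(1+g)/(r−g) ⇒ P(r−g) = D₀(1+g) ⇒ g(P+D₀) = P·r − D₀
g = (P·r − D₀)/(P + D₀) = (£8,187,460.35×0.089 − £188,000.00) / (£8,187,460.35 + £188,000.00) = 0.064556

6.46%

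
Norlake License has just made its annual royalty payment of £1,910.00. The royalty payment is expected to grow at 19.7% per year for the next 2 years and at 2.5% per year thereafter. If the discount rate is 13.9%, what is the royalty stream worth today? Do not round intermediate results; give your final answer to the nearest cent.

£23083.50

D_1 = 2286.27000
D_2 = 2736.66519
Terminal value at year 2: TV = D_2×(1+g_2)/(r−g_2) = 2805.08182/0.114 = 24605.98088
P_0 = D_1/(1+r)^1 + D_2/(1+r)^2 + TV/(1+r)^2
    = 2007.26076 + 2109.47421 + 18966.76372 = 23083.49868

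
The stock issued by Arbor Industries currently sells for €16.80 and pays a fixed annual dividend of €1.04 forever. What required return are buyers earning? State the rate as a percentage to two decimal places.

P = C/r ⇒ r = C/P = €1.04/€16.80 = 0.061905

6.19%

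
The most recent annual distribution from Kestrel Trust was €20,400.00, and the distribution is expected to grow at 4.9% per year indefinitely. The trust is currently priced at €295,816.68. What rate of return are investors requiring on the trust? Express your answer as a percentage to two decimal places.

12.13%

D₁ = €20,400.00 × 1.049 = €21,399.6000
P = D₁/(r − g) ⇒ r = D₁/P + g = €21,399.6000/€295,816.68 + 0.049 = 0.072341 + 0.049 = 0.121341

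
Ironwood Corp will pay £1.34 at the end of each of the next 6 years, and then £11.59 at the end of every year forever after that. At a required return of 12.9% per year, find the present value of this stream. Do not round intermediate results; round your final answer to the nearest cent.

PV of 6-year annuity: £1.34 × [1 − (1+0.129)^−6] / 0.129 = 5.37167
Perpetuity value at year 6: £11.59 / 0.129 = 89.84496
PV of perpetuity: 89.84496 / (1+0.129)^6 = 43.38405
Total PV = 5.37167 + 43.38405 = 48.75572

£48.76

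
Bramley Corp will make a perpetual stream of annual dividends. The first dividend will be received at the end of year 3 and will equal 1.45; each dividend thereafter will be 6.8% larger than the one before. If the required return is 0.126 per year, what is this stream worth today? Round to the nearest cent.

19.72

Value at end of year 2: C₁ / (r − g) = 1.45 / (0.126 − 0.068) = 25.0000
Discount to today: PV = 25.0000 / (1 + 0.126)^2 = 25.0000 / 1.267876 = 19.72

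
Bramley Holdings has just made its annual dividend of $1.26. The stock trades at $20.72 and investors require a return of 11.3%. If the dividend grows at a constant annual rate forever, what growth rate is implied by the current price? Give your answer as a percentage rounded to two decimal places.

P = D₀(1+g)/(r−g) ⇒ P(r−g) = D₀(1+g) ⇒ g(P+D₀) = P·r − D₀
g = (P·r − D₀)/(P + D₀) = ($20.72×0.113 − $1.26) / ($20.72 + $1.26) = 0.049197

4.92%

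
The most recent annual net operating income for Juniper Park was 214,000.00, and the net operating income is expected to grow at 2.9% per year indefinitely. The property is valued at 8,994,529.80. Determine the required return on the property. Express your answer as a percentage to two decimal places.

D₁ = 214,000.00 × 1.029 = 220,206.0000
P = D₁/(r − g) ⇒ r = D₁/P + g = 220,206.0000/8,994,529.80 + 0.029 = 0.024482 + 0.029 = 0.053482

5.35%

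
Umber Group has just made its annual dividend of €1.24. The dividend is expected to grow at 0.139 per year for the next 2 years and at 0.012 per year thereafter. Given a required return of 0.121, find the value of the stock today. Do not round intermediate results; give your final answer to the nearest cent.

€14.43

D_1 = 1.41236
D_2 = 1.60868
Terminal value at year 2: TV = D_2×(1+g_2)/(r−g_2) = 1.62798/0.109 = 14.93562
P_0 = D_1/(1+r)^1 + D_2/(1+r)^2 + TV/(1+r)^2
    = 1.25991 + 1.28014 + 11.88535 = 14.42540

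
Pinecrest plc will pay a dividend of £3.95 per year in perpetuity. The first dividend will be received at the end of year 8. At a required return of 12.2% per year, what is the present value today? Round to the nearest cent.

£14.46

Value at end of year 7: C / r = £3.95 / 0.122 = £32.3770
Discount to today: PV = £32.3770 / (1 + 0.122)^7 = £32.3770 / 2.238463 = £14.46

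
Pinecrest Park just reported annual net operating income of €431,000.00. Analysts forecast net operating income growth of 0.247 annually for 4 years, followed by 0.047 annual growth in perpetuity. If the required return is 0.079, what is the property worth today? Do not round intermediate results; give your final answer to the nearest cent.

€27664657.56

D_1 = 537457.00000
D_2 = 670208.87900
D_3 = 835750.47211
D_4 = 1042180.83872
Terminal value at year 4: TV = D_4×(1+g_2)/(r−g_2) = 1091163.33814/0.032 = 34098854.31703
P_0 = D_1/(1+r)^1 + D_2/(1+r)^2 + D_3/(1+r)^3 + D_4/(1+r)^4 + TV/(1+r)^4
    = 498106.58017 + 575661.63621 + 665291.99291 + 768877.77123 + 25156719.57752 = 27664657.55803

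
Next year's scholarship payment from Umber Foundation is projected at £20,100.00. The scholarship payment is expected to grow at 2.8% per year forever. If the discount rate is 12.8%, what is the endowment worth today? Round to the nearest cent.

£201000.00

Growing perpetuity: P = D₁ / (r − g) = £20,100.0000 / (0.128 − 0.028) = £201,000.00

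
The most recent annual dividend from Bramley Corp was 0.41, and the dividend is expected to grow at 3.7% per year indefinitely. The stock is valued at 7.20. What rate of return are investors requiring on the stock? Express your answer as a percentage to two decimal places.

D₁ = 0.41 × 1.037 = 0.4252
P = D₁/(r − g) ⇒ r = D₁/P + g = 0.4252/7.20 + 0.037 = 0.059051 + 0.037 = 0.096051

9.61%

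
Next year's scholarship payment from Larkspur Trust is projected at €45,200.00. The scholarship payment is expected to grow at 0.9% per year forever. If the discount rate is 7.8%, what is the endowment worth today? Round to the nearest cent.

Growing perpetuity: P = D₁ / (r − g) = €45,200.0000 / (0.078 − 0.009) = €655,072.46

€655072.46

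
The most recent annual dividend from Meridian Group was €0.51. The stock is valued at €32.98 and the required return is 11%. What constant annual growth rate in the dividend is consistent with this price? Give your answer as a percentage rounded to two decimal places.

9.31%

P = D₀(1+g)/(r−g) ⇒ P(r−g) = D₀(1+g) ⇒ g(P+D₀) = P·r − D₀
g = (P·r − D₀)/(P + D₀) = (€32.98×0.11 − €0.51) / (€32.98 + €0.51) = 0.093096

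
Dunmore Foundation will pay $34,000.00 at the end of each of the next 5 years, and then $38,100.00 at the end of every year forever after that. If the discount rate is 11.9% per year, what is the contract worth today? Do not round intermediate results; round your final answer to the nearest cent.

PV of 5-year annuity: $34,000.00 × [1 − (1+0.119)^−5] / 0.119 = 122866.62551
Perpetuity value at year 5: $38,100.00 / 0.119 = 320168.06723
PV of perpetuity: 320168.06723 / (1+0.119)^5 = 182485.17217
Total PV = 122866.62551 + 182485.17217 = 305351.79768

$305351.80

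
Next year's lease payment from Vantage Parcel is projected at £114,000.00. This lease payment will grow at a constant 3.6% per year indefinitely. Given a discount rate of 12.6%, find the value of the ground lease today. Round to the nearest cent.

£1266666.67

Growing perpetuity: P = D₁ / (r − g) = £114,000.0000 / (0.126 − 0.036) = £1,266,666.67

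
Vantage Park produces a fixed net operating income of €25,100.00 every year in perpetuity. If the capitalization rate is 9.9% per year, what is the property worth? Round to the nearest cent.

€253535.35

Level perpetuity: PV = C / r = €25,100.00 / 0.099 = €253,535.35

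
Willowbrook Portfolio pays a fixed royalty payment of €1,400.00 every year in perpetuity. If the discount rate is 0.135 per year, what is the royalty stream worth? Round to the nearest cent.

Level perpetuity: PV = C / r = €1,400.00 / 0.135 = €10,370.37

€10370.37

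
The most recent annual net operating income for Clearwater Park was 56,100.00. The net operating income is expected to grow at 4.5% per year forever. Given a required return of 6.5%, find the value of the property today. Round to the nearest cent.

D₁ = D₀ × (1 + g) = 56,100.00 × 1.045 = 58,624.5000
Growing perpetuity: P = D₁ / (r − g) = 58,624.5000 / (0.065 − 0.045) = 2,931,225.00

2931225.00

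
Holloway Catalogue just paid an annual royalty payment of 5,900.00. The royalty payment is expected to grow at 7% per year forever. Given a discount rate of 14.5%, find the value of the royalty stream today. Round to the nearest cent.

84173.33

D₁ = D₀ × (1 + g) = 5,900.00 × 1.07 = 6,313.0000
Growing perpetuity: P = D₁ / (r − g) = 6,313.0000 / (0.145 − 0.07) = 84,173.33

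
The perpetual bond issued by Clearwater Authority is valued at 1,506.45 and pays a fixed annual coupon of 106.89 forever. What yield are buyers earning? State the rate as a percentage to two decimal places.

P = C/r ⇒ r = C/P = 106.89/1,506.45 = 0.070955

7.10%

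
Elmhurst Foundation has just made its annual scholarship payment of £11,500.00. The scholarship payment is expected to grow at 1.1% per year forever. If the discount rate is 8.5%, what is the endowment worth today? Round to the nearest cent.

£157114.86

D₁ = D₀ × (1 + g) = £11,500.00 × 1.011 = £11,626.5000
Growing perpetuity: P = D₁ / (r − g) = £11,626.5000 / (0.085 − 0.011) = £157,114.86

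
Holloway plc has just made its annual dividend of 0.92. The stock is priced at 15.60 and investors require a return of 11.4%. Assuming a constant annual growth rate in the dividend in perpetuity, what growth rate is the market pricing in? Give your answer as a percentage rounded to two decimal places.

P = D₀(1+g)/(r−g) ⇒ P(r−g) = D₀(1+g) ⇒ g(P+D₀) = P·r − D₀
g = (P·r − D₀)/(P + D₀) = (15.60×0.114 − 0.92) / (15.60 + 0.92) = 0.051961

5.20%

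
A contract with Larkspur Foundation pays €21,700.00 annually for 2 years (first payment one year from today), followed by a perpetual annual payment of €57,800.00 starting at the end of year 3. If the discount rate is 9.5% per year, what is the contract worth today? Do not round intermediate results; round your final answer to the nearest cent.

PV of 2-year annuity: €21,700.00 × [1 − (1+0.095)^−2] / 0.095 = 37915.38959
Perpetuity value at year 2: €57,800.00 / 0.095 = 608421.05263
PV of perpetuity: 608421.05263 / (1+0.095)^2 = 507429.83060
Total PV = 37915.38959 + 507429.83060 = 545345.22018

€545345.22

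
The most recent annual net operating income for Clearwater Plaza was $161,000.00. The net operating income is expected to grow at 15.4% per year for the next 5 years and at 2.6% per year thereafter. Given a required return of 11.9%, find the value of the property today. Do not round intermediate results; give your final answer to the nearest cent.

D_1 = 185794.00000
D_2 = 214406.27600
D_3 = 247424.84250
D_4 = 285528.26825
D_5 = 329499.62156
Terminal value at year 5: TV = D_5×(1+g_2)/(r−g_2) = 338066.61172/0.093 = 3635124.85721
P_0 = D_1/(1+r)^1 + D_2/(1+r)^2 + D_3/(1+r)^3 + D_4/(1+r)^4 + D_5/(1+r)^5 + TV/(1+r)^5
    = 166035.74620 + 171229.00010 + 176584.68822 + 182107.89116 + 187803.84844 + 2071900.52145 = 2955661.69557

$2955661.70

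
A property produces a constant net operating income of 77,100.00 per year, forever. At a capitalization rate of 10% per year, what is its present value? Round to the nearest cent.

Level perpetuity: PV = C / r = 77,100.00 / 0.1 = 771,000.00

771000.00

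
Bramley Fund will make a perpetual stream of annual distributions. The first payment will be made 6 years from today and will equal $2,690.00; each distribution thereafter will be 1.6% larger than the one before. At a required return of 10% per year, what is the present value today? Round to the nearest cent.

$19884.27

Value at end of year 5: C₁ / (r − g) = $2,690.00 / (0.1 − 0.016) = $32,023.8095
Discount to today: PV = $32,023.8095 / (1 + 0.1)^5 = $32,023.8095 / 1.610510 = $19,884.27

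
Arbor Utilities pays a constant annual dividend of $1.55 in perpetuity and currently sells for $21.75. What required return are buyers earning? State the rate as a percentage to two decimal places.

7.13%

P = C/r ⇒ r = C/P = $1.55/$21.75 = 0.071264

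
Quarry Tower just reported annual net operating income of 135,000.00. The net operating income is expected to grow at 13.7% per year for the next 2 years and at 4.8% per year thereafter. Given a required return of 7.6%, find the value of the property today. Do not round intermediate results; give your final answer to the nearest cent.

D_1 = 153495.00000
D_2 = 174523.81500
Terminal value at year 2: TV = D_2×(1+g_2)/(r−g_2) = 182900.95812/0.028 = 6532177.07571
P_0 = D_1/(1+r)^1 + D_2/(1+r)^2 + TV/(1+r)^2
    = 142653.34572 + 150740.57071 + 5642004.21819 = 5935398.13463

5935398.13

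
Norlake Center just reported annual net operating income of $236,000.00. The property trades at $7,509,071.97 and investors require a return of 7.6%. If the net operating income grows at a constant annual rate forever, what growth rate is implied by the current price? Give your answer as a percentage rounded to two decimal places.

P = D₀(1+g)/(r−g) ⇒ P(r−g) = D₀(1+g) ⇒ g(P+D₀) = P·r − D₀
g = (P·r − D₀)/(P + D₀) = ($7,509,071.97×0.076 − $236,000.00) / ($7,509,071.97 + $236,000.00) = 0.043213

4.32%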